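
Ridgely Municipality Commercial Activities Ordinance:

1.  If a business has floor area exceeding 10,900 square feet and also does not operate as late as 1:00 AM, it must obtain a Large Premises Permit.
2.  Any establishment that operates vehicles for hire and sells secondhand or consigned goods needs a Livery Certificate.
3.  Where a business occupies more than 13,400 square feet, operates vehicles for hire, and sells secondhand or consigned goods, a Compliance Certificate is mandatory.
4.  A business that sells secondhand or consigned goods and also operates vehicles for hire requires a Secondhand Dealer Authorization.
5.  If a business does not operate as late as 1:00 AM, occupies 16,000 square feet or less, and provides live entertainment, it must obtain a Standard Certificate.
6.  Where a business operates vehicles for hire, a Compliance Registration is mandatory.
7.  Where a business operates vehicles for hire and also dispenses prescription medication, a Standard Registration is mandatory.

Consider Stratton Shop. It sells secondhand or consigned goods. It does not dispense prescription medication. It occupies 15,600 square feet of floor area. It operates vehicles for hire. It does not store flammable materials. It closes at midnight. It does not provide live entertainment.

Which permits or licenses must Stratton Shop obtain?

Compliance Certificate, Compliance Registration, Large Premises Permit, Livery Certificate, Secondhand Dealer Authorization

1. floor area 15,600 square feet > 10,900 square feet; closes midnight, at/before 1:00 AM → Large Premises Permit required.
2. operates vehicles for hire; sells secondhand or consigned goods → Livery Certificate required.
3. floor area 15,600 square feet > 13,400 square feet; operates vehicles for hire; sells secondhand or consigned goods → Compliance Certificate required.
4. sells secondhand or consigned goods; operates vehicles for hire → Secondhand Dealer Authorization required.
5. closes midnight, at/before 1:00 AM; floor area 15,600 square feet ≤ 16,000 square feet; does not provide live entertainment → Standard Certificate not required.
6. operates vehicles for hire → Compliance Registration required.
7. operates vehicles for hire; does not dispense prescription medication → Standard Registration not required.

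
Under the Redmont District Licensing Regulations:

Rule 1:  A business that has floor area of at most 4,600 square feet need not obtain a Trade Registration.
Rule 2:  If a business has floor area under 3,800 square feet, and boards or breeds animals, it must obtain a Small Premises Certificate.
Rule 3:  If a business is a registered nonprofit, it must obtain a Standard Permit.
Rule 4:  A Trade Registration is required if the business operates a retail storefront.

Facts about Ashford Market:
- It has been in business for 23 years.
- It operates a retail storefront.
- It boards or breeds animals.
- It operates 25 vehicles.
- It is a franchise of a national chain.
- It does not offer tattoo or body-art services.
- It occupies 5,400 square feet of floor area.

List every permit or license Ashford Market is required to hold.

Rule 1: floor area 5,400 square feet > 4,600 square feet → Trade Registration exemption does not apply.
Rule 2: floor area 5,400 square feet ≥ 3,800 square feet; boards or breeds animals → Small Premises Certificate not required.
Rule 3: is a franchise of a national chain (not: is a registered nonprofit) → Standard Permit not required.
Rule 4: operates a retail storefront → Trade Registration required.

Trade Registration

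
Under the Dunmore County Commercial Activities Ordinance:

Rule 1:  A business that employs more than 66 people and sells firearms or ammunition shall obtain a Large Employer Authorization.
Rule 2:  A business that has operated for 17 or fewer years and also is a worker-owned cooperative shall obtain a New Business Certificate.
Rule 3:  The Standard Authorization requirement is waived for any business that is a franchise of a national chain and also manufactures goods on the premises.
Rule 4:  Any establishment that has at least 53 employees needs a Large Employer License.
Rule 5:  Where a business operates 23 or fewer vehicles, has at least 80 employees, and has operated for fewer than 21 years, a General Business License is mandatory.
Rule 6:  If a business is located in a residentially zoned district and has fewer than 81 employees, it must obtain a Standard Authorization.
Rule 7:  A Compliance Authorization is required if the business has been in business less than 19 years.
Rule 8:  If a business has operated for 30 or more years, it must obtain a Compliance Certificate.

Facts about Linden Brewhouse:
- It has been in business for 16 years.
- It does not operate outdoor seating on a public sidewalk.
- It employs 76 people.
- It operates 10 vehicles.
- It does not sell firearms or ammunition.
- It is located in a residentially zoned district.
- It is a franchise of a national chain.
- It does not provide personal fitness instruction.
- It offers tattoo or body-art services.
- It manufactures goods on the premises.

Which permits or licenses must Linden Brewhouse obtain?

Rule 1: employees 76 > 66; does not sell firearms or ammunition → Large Employer Authorization not required.
Rule 2: years in business 16 ≤ 17; is a franchise of a national chain (not: is a worker-owned cooperative) → New Business Certificate not required.
Rule 3: is a franchise of a national chain; manufactures goods on the premises → exempt from Standard Authorization.
Rule 4: employees 76 ≥ 53 → Large Employer License required.
Rule 5: vehicles 10 ≤ 23; employees 76 < 80; years in business 16 < 21 → General Business License not required.
Rule 6: is located in a residentially zoned district; employees 76 < 81 → Standard Authorization required.
Rule 7: years in business 16 < 19 → Compliance Authorization required.
Rule 8: years in business 16 < 30 → Compliance Certificate not required.

Compliance Authorization, Large Employer License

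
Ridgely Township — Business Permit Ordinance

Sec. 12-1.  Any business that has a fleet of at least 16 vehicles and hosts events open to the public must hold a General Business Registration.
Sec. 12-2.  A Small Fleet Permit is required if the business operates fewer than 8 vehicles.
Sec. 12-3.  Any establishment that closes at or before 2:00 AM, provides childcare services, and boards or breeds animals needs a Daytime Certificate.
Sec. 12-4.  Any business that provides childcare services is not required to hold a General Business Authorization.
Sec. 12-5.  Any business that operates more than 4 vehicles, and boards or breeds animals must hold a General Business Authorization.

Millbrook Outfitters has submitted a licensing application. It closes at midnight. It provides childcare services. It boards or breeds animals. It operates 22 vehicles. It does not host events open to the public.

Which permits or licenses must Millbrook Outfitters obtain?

Sec. 12-1. vehicles 22 ≥ 16; does not host events open to the public → General Business Registration not required.
Sec. 12-2. vehicles 22 ≥ 8 → Small Fleet Permit not required.
Sec. 12-3. closes midnight, at/before 2:00 AM; provides childcare services; boards or breeds animals → Daytime Certificate required.
Sec. 12-4. provides childcare services → exempt from General Business Authorization.
Sec. 12-5. vehicles 22 > 4; boards or breeds animals → General Business Authorization required.

Daytime Certificate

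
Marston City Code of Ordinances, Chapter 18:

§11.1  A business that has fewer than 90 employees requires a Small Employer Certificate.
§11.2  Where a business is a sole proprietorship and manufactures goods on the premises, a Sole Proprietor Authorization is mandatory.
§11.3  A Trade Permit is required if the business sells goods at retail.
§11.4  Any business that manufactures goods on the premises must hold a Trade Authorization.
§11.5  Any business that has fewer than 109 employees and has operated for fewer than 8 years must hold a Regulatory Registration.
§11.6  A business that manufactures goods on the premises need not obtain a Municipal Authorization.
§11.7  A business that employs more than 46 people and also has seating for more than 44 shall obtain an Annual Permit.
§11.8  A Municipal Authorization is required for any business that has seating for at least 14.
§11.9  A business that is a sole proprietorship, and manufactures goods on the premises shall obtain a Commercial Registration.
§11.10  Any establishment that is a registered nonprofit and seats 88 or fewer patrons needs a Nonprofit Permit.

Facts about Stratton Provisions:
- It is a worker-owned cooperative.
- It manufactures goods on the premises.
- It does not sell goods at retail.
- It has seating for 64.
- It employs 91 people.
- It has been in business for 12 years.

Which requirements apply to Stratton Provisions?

Annual Permit, Trade Authorization

§11.1 employees 91 ≥ 90 → Small Employer Certificate not required.
§11.2 is a worker-owned cooperative (not: is a sole proprietorship); manufactures goods on the premises → Sole Proprietor Authorization not required.
§11.3 does not sell goods at retail → Trade Permit not required.
§11.4 manufactures goods on the premises → Trade Authorization required.
§11.5 employees 91 < 109; years in business 12 ≥ 8 → Regulatory Registration not required.
§11.6 manufactures goods on the premises → exempt from Municipal Authorization.
§11.7 employees 91 > 46; seating 64 > 44 → Annual Permit required.
§11.8 seating 64 ≥ 14 → Municipal Authorization required.
§11.9 is a worker-owned cooperative (not: is a sole proprietorship); manufactures goods on the premises → Commercial Registration not required.
§11.10 is a worker-owned cooperative (not: is a registered nonprofit); seating 64 ≤ 88 → Nonprofit Permit not required.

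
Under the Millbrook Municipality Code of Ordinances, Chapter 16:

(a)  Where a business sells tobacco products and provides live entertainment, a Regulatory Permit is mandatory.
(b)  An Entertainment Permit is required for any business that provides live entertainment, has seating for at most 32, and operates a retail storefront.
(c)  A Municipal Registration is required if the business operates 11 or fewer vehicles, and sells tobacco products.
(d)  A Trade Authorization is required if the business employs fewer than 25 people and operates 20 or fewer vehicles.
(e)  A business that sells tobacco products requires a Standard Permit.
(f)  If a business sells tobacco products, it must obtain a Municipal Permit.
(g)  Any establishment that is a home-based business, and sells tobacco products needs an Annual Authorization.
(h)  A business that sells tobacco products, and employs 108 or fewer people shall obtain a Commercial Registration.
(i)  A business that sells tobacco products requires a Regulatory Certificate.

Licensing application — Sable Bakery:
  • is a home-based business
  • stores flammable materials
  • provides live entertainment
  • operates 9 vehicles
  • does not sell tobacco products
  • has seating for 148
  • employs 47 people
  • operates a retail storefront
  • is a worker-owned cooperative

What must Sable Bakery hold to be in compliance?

(a) does not sell tobacco products; provides live entertainment → Regulatory Permit not required.
(b) provides live entertainment; seating 148 > 32; operates a retail storefront → Entertainment Permit not required.
(c) vehicles 9 ≤ 11; does not sell tobacco products → Municipal Registration not required.
(d) employees 47 ≥ 25; vehicles 9 ≤ 20 → Trade Authorization not required.
(e) does not sell tobacco products → Standard Permit not required.
(f) does not sell tobacco products → Municipal Permit not required.
(g) is a home-based business; does not sell tobacco products → Annual Authorization not required.
(h) does not sell tobacco products; employees 47 ≤ 108 → Commercial Registration not required.
(i) does not sell tobacco products → Regulatory Certificate not required.

None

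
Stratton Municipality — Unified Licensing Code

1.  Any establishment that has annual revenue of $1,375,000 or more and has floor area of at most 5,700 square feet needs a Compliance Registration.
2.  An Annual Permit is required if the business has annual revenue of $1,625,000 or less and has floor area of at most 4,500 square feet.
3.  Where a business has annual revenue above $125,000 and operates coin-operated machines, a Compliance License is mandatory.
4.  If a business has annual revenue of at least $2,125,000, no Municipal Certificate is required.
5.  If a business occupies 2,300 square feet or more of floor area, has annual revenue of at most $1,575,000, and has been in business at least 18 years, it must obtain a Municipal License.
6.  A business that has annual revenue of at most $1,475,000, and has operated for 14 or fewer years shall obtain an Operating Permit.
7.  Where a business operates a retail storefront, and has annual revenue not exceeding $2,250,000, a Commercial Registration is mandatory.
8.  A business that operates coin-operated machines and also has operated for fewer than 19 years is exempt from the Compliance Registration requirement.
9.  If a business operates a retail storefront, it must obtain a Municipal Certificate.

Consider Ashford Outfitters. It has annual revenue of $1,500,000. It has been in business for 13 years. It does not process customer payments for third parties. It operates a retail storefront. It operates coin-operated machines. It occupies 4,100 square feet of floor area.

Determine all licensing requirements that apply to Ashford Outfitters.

Annual Permit, Commercial Registration, Compliance License, Municipal Certificate

1. revenue $1,500,000 ≥ $1,375,000; floor area 4,100 square feet ≤ 5,700 square feet → Compliance Registration required.
2. revenue $1,500,000 ≤ $1,625,000; floor area 4,100 square feet ≤ 4,500 square feet → Annual Permit required.
3. revenue $1,500,000 > $125,000; operates coin-operated machines → Compliance License required.
4. revenue $1,500,000 < $2,125,000 → Municipal Certificate exemption does not apply.
5. floor area 4,100 square feet ≥ 2,300 square feet; revenue $1,500,000 ≤ $1,575,000; years in business 13 < 18 → Municipal License not required.
6. revenue $1,500,000 > $1,475,000; years in business 13 ≤ 14 → Operating Permit not required.
7. operates a retail storefront; revenue $1,500,000 ≤ $2,250,000 → Commercial Registration required.
8. operates coin-operated machines; years in business 13 < 19 → exempt from Compliance Registration.
9. operates a retail storefront → Municipal Certificate required.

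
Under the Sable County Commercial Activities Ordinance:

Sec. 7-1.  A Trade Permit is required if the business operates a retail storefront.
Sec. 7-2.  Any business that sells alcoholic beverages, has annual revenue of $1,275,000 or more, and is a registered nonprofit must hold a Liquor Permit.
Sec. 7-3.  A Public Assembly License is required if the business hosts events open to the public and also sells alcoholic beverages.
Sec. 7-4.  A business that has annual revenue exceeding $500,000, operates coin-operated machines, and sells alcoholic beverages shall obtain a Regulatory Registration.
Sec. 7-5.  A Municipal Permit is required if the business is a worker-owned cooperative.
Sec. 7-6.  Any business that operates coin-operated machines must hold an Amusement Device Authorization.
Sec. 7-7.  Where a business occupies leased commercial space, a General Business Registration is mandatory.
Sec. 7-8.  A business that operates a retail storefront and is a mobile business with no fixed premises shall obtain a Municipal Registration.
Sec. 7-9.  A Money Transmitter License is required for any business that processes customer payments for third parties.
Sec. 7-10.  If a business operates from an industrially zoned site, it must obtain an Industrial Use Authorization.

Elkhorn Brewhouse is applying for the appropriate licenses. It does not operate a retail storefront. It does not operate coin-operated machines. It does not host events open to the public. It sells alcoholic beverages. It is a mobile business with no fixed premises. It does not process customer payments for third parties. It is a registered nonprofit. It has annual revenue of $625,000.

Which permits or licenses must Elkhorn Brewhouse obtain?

Sec. 7-1. does not operate a retail storefront → Trade Permit not required.
Sec. 7-2. sells alcoholic beverages; revenue $625,000 < $1,275,000; is a registered nonprofit → Liquor Permit not required.
Sec. 7-3. does not host events open to the public; sells alcoholic beverages → Public Assembly License not required.
Sec. 7-4. revenue $625,000 > $500,000; does not operate coin-operated machines; sells alcoholic beverages → Regulatory Registration not required.
Sec. 7-5. is a registered nonprofit (not: is a worker-owned cooperative) → Municipal Permit not required.
Sec. 7-6. does not operate coin-operated machines → Amusement Device Authorization not required.
Sec. 7-7. is a mobile business with no fixed premises (not: occupies leased commercial space) → General Business Registration not required.
Sec. 7-8. does not operate a retail storefront; is a mobile business with no fixed premises → Municipal Registration not required.
Sec. 7-9. does not process customer payments for third parties → Money Transmitter License not required.
Sec. 7-10. is a mobile business with no fixed premises (not: operates from an industrially zoned site) → Industrial Use Authorization not required.

None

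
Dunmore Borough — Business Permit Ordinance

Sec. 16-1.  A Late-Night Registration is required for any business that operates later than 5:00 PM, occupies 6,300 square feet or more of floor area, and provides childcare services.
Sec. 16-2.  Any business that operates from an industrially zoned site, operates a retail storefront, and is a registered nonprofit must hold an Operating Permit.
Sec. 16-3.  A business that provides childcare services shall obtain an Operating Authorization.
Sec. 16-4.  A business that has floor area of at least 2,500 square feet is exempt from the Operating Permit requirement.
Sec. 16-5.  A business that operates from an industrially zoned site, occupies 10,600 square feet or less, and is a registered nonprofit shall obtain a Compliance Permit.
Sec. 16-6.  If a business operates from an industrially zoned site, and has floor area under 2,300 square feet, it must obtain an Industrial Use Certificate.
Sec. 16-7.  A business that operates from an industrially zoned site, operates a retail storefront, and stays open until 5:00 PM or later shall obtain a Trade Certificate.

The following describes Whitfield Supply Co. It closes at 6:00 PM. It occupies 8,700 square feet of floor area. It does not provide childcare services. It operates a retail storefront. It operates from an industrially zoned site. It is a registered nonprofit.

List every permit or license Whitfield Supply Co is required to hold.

Sec. 16-1. closes 6:00 PM, after 5:00 PM; floor area 8,700 square feet ≥ 6,300 square feet; does not provide childcare services → Late-Night Registration not required.
Sec. 16-2. operates from an industrially zoned site; operates a retail storefront; is a registered nonprofit → Operating Permit required.
Sec. 16-3. does not provide childcare services → Operating Authorization not required.
Sec. 16-4. floor area 8,700 square feet ≥ 2,500 square feet → exempt from Operating Permit.
Sec. 16-5. operates from an industrially zoned site; floor area 8,700 square feet ≤ 10,600 square feet; is a registered nonprofit → Compliance Permit required.
Sec. 16-6. operates from an industrially zoned site; floor area 8,700 square feet ≥ 2,300 square feet → Industrial Use Certificate not required.
Sec. 16-7. operates from an industrially zoned site; operates a retail storefront; closes 6:00 PM, after 5:00 PM → Trade Certificate required.

Compliance Permit, Trade Certificate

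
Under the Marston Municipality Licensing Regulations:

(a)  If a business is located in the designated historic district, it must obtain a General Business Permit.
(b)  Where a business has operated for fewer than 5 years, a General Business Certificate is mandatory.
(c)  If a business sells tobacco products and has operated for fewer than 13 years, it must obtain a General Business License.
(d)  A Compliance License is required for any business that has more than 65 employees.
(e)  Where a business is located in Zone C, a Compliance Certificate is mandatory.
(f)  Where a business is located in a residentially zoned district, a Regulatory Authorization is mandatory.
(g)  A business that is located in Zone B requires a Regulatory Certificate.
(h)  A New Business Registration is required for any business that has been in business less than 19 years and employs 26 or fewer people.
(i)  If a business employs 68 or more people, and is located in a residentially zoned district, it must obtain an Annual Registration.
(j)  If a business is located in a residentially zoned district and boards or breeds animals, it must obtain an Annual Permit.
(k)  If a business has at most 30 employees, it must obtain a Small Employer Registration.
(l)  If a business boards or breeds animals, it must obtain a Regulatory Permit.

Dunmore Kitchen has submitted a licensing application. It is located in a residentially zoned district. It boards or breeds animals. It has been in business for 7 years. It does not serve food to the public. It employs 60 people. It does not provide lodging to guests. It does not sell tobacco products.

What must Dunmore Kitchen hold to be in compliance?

(a) is located in a residentially zoned district (not: is located in the designated historic district) → General Business Permit not required.
(b) years in business 7 ≥ 5 → General Business Certificate not required.
(c) does not sell tobacco products; years in business 7 < 13 → General Business License not required.
(d) employees 60 ≤ 65 → Compliance License not required.
(e) is located in a residentially zoned district (not: is located in Zone C) → Compliance Certificate not required.
(f) is located in a residentially zoned district → Regulatory Authorization required.
(g) is located in a residentially zoned district (not: is located in Zone B) → Regulatory Certificate not required.
(h) years in business 7 < 19; employees 60 > 26 → New Business Registration not required.
(i) employees 60 < 68; is located in a residentially zoned district → Annual Registration not required.
(j) is located in a residentially zoned district; boards or breeds animals → Annual Permit required.
(k) employees 60 > 30 → Small Employer Registration not required.
(l) boards or breeds animals → Regulatory Permit required.

Annual Permit, Regulatory Authorization, Regulatory Permit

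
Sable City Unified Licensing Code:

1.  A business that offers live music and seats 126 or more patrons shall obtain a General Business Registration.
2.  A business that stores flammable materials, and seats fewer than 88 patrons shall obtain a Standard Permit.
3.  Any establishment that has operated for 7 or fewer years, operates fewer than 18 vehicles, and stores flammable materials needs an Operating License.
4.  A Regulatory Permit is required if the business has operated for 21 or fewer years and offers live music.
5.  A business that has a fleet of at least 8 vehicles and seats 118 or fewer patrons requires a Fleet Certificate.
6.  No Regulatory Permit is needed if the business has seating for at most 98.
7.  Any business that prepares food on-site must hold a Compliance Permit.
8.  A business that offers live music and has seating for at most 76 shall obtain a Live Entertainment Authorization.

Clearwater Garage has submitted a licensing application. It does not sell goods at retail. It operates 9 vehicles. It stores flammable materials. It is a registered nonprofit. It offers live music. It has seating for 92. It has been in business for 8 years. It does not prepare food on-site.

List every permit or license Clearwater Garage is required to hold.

Fleet Certificate

1. offers live music; seating 92 < 126 → General Business Registration not required.
2. stores flammable materials; seating 92 ≥ 88 → Standard Permit not required.
3. years in business 8 > 7; vehicles 9 < 18; stores flammable materials → Operating License not required.
4. years in business 8 ≤ 21; offers live music → Regulatory Permit required.
5. vehicles 9 ≥ 8; seating 92 ≤ 118 → Fleet Certificate required.
6. seating 92 ≤ 98 → exempt from Regulatory Permit.
7. does not prepare food on-site → Compliance Permit not required.
8. offers live music; seating 92 > 76 → Live Entertainment Authorization not required.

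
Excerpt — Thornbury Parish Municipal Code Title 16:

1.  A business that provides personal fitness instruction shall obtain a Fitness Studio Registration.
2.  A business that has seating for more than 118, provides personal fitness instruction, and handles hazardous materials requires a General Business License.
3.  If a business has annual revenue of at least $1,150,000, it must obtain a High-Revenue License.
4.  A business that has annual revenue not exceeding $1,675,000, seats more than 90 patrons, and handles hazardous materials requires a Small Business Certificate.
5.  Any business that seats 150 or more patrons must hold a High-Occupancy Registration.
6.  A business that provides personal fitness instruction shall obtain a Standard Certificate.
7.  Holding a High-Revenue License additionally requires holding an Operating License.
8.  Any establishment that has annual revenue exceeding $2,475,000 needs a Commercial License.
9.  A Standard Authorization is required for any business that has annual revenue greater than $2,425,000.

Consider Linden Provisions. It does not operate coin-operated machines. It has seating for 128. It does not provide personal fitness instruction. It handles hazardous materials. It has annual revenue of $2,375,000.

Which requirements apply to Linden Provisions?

1. does not provide personal fitness instruction → Fitness Studio Registration not required.
2. seating 128 > 118; does not provide personal fitness instruction; handles hazardous materials → General Business License not required.
3. revenue $2,375,000 ≥ $1,150,000 → High-Revenue License required.
4. revenue $2,375,000 > $1,675,000; seating 128 > 90; handles hazardous materials → Small Business Certificate not required.
5. seating 128 < 150 → High-Occupancy Registration not required.
6. does not provide personal fitness instruction → Standard Certificate not required.
7. High-Revenue License is required → Operating License also required.
8. revenue $2,375,000 ≤ $2,475,000 → Commercial License not required.
9. revenue $2,375,000 ≤ $2,425,000 → Standard Authorization not required.

High-Revenue License, Operating License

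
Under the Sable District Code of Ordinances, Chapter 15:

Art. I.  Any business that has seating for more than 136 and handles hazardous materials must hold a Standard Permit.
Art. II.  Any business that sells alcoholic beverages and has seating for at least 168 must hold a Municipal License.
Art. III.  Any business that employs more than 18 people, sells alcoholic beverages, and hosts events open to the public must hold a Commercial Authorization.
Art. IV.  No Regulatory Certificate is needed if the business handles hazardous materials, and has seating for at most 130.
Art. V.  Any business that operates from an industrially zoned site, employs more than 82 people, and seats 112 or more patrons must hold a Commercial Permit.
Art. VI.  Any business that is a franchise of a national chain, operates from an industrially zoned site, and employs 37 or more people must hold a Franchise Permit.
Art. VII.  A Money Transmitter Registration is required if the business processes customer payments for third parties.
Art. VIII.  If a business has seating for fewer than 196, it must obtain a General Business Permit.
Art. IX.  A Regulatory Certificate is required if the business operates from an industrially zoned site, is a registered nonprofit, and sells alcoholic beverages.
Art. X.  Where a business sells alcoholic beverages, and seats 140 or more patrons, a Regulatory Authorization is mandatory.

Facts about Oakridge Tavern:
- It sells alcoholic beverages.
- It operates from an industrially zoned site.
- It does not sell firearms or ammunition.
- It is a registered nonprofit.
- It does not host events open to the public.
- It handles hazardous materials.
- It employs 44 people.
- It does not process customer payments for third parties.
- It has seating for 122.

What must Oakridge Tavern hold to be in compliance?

Art. I. seating 122 ≤ 136; handles hazardous materials → Standard Permit not required.
Art. II. sells alcoholic beverages; seating 122 < 168 → Municipal License not required.
Art. III. employees 44 > 18; sells alcoholic beverages; does not host events open to the public → Commercial Authorization not required.
Art. IV. handles hazardous materials; seating 122 ≤ 130 → exempt from Regulatory Certificate.
Art. V. operates from an industrially zoned site; employees 44 ≤ 82; seating 122 ≥ 112 → Commercial Permit not required.
Art. VI. is a registered nonprofit (not: is a franchise of a national chain); operates from an industrially zoned site; employees 44 ≥ 37 → Franchise Permit not required.
Art. VII. does not process customer payments for third parties → Money Transmitter Registration not required.
Art. VIII. seating 122 < 196 → General Business Permit required.
Art. IX. operates from an industrially zoned site; is a registered nonprofit; sells alcoholic beverages → Regulatory Certificate required.
Art. X. sells alcoholic beverages; seating 122 < 140 → Regulatory Authorization not required.

General Business Permit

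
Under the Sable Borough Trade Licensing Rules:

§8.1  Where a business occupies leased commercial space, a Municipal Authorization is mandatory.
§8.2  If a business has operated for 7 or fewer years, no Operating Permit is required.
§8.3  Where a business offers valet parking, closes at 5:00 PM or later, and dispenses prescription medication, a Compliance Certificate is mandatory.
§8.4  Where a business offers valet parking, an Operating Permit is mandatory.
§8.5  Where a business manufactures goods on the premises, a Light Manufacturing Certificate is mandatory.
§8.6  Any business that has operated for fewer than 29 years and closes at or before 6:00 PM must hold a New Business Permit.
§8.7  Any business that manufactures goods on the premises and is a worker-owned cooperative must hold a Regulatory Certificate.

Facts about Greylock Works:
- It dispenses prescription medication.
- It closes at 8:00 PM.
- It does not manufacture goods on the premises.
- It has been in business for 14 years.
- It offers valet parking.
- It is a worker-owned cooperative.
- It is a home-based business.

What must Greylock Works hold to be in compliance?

§8.1 is a home-based business (not: occupies leased commercial space) → Municipal Authorization not required.
§8.2 years in business 14 > 7 → Operating Permit exemption does not apply.
§8.3 offers valet parking; closes 8:00 PM, after 5:00 PM; dispenses prescription medication → Compliance Certificate required.
§8.4 offers valet parking → Operating Permit required.
§8.5 does not manufacture goods on the premises → Light Manufacturing Certificate not required.
§8.6 years in business 14 < 29; closes 8:00 PM, after 6:00 PM → New Business Permit not required.
§8.7 does not manufacture goods on the premises; is a worker-owned cooperative → Regulatory Certificate not required.

Compliance Certificate, Operating Permit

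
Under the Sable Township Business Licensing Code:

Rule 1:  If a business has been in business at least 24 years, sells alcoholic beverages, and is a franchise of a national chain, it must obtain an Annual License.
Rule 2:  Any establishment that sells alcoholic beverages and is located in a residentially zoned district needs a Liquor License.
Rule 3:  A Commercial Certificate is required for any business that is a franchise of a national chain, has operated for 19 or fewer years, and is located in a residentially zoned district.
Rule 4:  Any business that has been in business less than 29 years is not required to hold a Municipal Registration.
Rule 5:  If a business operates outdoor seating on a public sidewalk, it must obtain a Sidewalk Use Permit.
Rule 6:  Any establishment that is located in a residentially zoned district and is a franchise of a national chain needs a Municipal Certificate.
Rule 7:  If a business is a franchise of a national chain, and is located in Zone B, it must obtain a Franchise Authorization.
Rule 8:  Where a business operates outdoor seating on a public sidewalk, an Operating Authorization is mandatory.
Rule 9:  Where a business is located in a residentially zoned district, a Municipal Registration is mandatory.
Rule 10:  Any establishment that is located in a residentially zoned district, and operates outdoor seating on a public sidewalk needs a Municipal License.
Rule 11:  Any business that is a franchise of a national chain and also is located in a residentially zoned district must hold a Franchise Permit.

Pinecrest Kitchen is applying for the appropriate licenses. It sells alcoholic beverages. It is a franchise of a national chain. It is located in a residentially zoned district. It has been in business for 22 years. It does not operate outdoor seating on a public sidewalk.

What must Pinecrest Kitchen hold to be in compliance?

Franchise Permit, Liquor License, Municipal Certificate

Rule 1: years in business 22 < 24; sells alcoholic beverages; is a franchise of a national chain → Annual License not required.
Rule 2: sells alcoholic beverages; is located in a residentially zoned district → Liquor License required.
Rule 3: is a franchise of a national chain; years in business 22 > 19; is located in a residentially zoned district → Commercial Certificate not required.
Rule 4: years in business 22 < 29 → exempt from Municipal Registration.
Rule 5: does not operate outdoor seating on a public sidewalk → Sidewalk Use Permit not required.
Rule 6: is located in a residentially zoned district; is a franchise of a national chain → Municipal Certificate required.
Rule 7: is a franchise of a national chain; is located in a residentially zoned district (not: is located in Zone B) → Franchise Authorization not required.
Rule 8: does not operate outdoor seating on a public sidewalk → Operating Authorization not required.
Rule 9: is located in a residentially zoned district → Municipal Registration required.
Rule 10: is located in a residentially zoned district; does not operate outdoor seating on a public sidewalk → Municipal License not required.
Rule 11: is a franchise of a national chain; is located in a residentially zoned district → Franchise Permit required.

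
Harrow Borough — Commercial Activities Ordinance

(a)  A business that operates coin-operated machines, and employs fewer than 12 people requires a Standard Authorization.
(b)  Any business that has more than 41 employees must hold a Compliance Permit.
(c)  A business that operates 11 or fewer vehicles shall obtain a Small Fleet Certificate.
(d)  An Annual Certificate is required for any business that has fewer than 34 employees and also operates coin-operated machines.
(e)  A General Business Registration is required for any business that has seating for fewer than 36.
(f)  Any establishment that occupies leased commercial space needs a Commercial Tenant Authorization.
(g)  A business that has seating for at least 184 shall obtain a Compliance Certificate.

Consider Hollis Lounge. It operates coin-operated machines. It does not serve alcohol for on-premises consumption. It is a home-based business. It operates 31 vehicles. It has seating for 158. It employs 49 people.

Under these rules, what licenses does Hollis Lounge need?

Compliance Permit

(a) operates coin-operated machines; employees 49 ≥ 12 → Standard Authorization not required.
(b) employees 49 > 41 → Compliance Permit required.
(c) vehicles 31 > 11 → Small Fleet Certificate not required.
(d) employees 49 ≥ 34; operates coin-operated machines → Annual Certificate not required.
(e) seating 158 ≥ 36 → General Business Registration not required.
(f) is a home-based business (not: occupies leased commercial space) → Commercial Tenant Authorization not required.
(g) seating 158 < 184 → Compliance Certificate not required.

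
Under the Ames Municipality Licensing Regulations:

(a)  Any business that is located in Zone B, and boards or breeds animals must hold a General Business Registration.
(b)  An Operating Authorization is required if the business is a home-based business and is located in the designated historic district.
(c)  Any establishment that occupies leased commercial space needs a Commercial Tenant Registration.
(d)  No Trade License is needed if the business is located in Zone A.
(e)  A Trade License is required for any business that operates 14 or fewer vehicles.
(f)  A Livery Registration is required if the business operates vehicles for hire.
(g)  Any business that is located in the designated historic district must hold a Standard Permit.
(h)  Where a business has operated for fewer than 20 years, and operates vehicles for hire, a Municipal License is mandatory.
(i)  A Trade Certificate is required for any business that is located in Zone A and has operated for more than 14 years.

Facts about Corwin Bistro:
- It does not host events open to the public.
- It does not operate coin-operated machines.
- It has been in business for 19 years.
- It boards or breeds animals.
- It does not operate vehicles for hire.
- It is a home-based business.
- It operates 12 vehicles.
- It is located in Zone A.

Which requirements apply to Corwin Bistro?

(a) is located in Zone A (not: is located in Zone B); boards or breeds animals → General Business Registration not required.
(b) is a home-based business; is located in Zone A (not: is located in the designated historic district) → Operating Authorization not required.
(c) is a home-based business (not: occupies leased commercial space) → Commercial Tenant Registration not required.
(d) is located in Zone A → exempt from Trade License.
(e) vehicles 12 ≤ 14 → Trade License required.
(f) does not operate vehicles for hire → Livery Registration not required.
(g) is located in Zone A (not: is located in the designated historic district) → Standard Permit not required.
(h) years in business 19 < 20; does not operate vehicles for hire → Municipal License not required.
(i) is located in Zone A; years in business 19 > 14 → Trade Certificate required.

Trade Certificate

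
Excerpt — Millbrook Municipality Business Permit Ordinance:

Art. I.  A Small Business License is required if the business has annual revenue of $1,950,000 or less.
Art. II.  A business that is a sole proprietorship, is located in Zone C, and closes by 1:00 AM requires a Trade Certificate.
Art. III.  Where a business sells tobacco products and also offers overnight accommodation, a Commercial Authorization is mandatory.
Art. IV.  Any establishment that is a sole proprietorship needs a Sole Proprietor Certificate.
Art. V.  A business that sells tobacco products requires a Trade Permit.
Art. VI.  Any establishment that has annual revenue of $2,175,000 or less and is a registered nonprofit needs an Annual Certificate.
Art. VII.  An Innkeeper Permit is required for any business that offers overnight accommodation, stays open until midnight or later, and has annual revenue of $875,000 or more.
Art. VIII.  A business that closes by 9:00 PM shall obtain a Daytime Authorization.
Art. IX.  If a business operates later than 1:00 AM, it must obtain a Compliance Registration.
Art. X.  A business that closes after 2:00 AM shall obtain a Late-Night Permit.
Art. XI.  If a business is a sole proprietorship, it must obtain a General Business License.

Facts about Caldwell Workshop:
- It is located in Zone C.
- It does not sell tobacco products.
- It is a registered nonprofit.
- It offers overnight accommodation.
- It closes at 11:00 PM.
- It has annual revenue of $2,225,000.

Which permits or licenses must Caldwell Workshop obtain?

Art. I. revenue $2,225,000 > $1,950,000 → Small Business License not required.
Art. II. is a registered nonprofit (not: is a sole proprietorship); is located in Zone C; closes 11:00 PM, at/before 1:00 AM → Trade Certificate not required.
Art. III. does not sell tobacco products; offers overnight accommodation → Commercial Authorization not required.
Art. IV. is a registered nonprofit (not: is a sole proprietorship) → Sole Proprietor Certificate not required.
Art. V. does not sell tobacco products → Trade Permit not required.
Art. VI. revenue $2,225,000 > $2,175,000; is a registered nonprofit → Annual Certificate not required.
Art. VII. offers overnight accommodation; closes 11:00 PM, at/before midnight; revenue $2,225,000 ≥ $875,000 → Innkeeper Permit not required.
Art. VIII. closes 11:00 PM, after 9:00 PM → Daytime Authorization not required.
Art. IX. closes 11:00 PM, at/before 1:00 AM → Compliance Registration not required.
Art. X. closes 11:00 PM, at/before 2:00 AM → Late-Night Permit not required.
Art. XI. is a registered nonprofit (not: is a sole proprietorship) → General Business License not required.

None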